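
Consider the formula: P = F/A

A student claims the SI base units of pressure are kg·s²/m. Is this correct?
Units of each symbol in P = F/A:
  F (force): kg·m/s²
  A (area): m²  → in the denominator, contributes 1/m²

Multiplying the contributions: [kg·m/s²] · [1/m²]
Adding exponents of each base unit: kg: 1, m: -1, s: -2
SI base units of pressure: kg/(m·s²)

The claimed units kg·s²/m (exponents kg: 1, m: -1, s: 2) do not match the derived units kg/(m·s²) (exponents kg: 1, m: -1, s: -2), so the claim is incorrect.

Answer: No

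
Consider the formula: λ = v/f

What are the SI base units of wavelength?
Units of each symbol in λ = v/f:
  v (wave speed): m/s
  f (frequency): 1/s  → in the denominator, contributes s

Multiplying the contributions: [m/s] · [s]
Adding exponents of each base unit: m: 1
SI base units of wavelength: m

Answer: m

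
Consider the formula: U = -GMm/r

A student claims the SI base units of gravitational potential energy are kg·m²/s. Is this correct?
Units of each symbol in U = -GMm/r:
  G (gravitational constant): m³/(kg·s²)
  M (mass): kg
  m (mass): kg
  r (distance): m  → in the denominator, contributes 1/m
  The minus sign does not affect the units.

Multiplying the contributions: [m³/(kg·s²)] · [kg] · [kg] · [1/m]
Adding exponents of each base unit: kg: 1, m: 2, s: -2
SI base units of gravitational potential energy: kg·m²/s²

The claimed units kg·m²/s (exponents kg: 1, m: 2, s: -1) do not match the derived units kg·m²/s² (exponents kg: 1, m: 2, s: -2), so the claim is incorrect.

Answer: No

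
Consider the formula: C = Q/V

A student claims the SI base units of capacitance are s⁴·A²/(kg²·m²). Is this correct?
Units of each symbol in C = Q/V:
  Q (charge, in coulombs): s·A
  V (voltage, in volts): kg·m²/(s³·A)  → in the denominator, contributes s³·A/(kg·m²)

Multiplying the contributions: [s·A] · [s³·A/(kg·m²)]
Adding exponents of each base unit: kg: -1, m: -2, s: 4, A: 2
SI base units of capacitance: s⁴·A²/(kg·m²)

The claimed units s⁴·A²/(kg²·m²) (exponents kg: -2, m: -2, s: 4, A: 2) do not match the derived units s⁴·A²/(kg·m²) (exponents kg: -1, m: -2, s: 4, A: 2), so the claim is incorrect.

Answer: No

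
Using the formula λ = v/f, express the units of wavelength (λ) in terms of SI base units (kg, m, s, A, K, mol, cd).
Units of each symbol in λ = v/f:
  v (wave speed): m/s
  f (frequency): 1/s  → in the denominator, contributes s

Multiplying the contributions: [m/s] · [s]
Adding exponents of each base unit: m: 1
SI base units of wavelength: m

Answer: m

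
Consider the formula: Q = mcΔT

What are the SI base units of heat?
Units of each symbol in Q = mcΔT:
  m (mass): kg
  c (specific heat capacity, in J/(kg·K)): m²/(s²·K)
  ΔT (temperature change): K

Multiplying the contributions: [kg] · [m²/(s²·K)] · [K]
Adding exponents of each base unit: kg: 1, m: 2, s: -2
SI base units of heat: kg·m²/s²

Answer: kg·m²/s²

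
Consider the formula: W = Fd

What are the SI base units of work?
Units of each symbol in W = Fd:
  F (force): kg·m/s²
  d (displacement): m

Multiplying the contributions: [kg·m/s²] · [m]
Adding exponents of each base unit: kg: 1, m: 2, s: -2
SI base units of work: kg·m²/s²

Answer: kg·m²/s²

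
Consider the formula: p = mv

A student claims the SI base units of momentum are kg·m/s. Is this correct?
Units of each symbol in p = mv:
  m (mass): kg
  v (velocity): m/s

Multiplying the contributions: [kg] · [m/s]
Adding exponents of each base unit: kg: 1, m: 1, s: -1
SI base units of momentum: kg·m/s

The claimed units kg·m/s match the derived units, so the claim is correct.

Answer: Yes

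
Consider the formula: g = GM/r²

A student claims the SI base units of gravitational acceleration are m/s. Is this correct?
Units of each symbol in g = GM/r²:
  G (gravitational constant): m³/(kg·s²)
  M (mass): kg
  r (distance): m  → to the power 2 in the denominator, contributes 1/m²

Multiplying the contributions: [m³/(kg·s²)] · [kg] · [1/m²]
Adding exponents of each base unit: m: 1, s: -2
SI base units of gravitational acceleration: m/s²

The claimed units m/s (exponents m: 1, s: -1) do not match the derived units m/s² (exponents m: 1, s: -2), so the claim is incorrect.

Answer: No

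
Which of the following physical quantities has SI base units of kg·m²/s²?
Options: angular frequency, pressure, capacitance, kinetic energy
Checking the SI base units of each option:
  angular frequency (ω = 2πf): 1/s  ✗
  pressure (P = F/A): kg/(m·s²)  ✗
  capacitance (C = Q/V): s⁴·A²/(kg·m²)  ✗
  kinetic energy (E = ½mv²): kg·m²/s²  ✓ matches

Only kinetic energy has units kg·m²/s².

Answer: kinetic energy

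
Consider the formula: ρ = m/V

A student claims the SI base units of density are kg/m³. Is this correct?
Units of each symbol in ρ = m/V:
  m (mass): kg
  V (volume): m³  → in the denominator, contributes 1/m³

Multiplying the contributions: [kg] · [1/m³]
Adding exponents of each base unit: kg: 1, m: -3
SI base units of density: kg/m³

The claimed units kg/m³ match the derived units, so the claim is correct.

Answer: Yes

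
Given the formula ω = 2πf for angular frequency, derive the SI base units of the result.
Units of each symbol in ω = 2πf:
  f (frequency): 1/s
  The factor 2π is dimensionless.

Multiplying the contributions: [1/s]
Adding exponents of each base unit: s: -1
SI base units of angular frequency: 1/s

Answer: 1/s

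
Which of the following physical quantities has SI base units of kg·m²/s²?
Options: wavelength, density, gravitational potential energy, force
Checking the SI base units of each option:
  wavelength (λ = v/f): m  ✗
  density (ρ = m/V): kg/m³  ✗
  gravitational potential energy (U = -GMm/r): kg·m²/s²  ✓ matches
  force (F = ma): kg·m/s²  ✗

Only gravitational potential energy has units kg·m²/s².

Answer: gravitational potential energy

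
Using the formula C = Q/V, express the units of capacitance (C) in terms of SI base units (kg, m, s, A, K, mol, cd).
Units of each symbol in C = Q/V:
  Q (charge, in coulombs): s·A
  V (voltage, in volts): kg·m²/(s³·A)  → in the denominator, contributes s³·A/(kg·m²)

Multiplying the contributions: [s·A] · [s³·A/(kg·m²)]
Adding exponents of each base unit: kg: -1, m: -2, s: 4, A: 2
SI base units of capacitance: s⁴·A²/(kg·m²)

Answer: s⁴·A²/(kg·m²)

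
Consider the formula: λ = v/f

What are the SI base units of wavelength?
Units of each symbol in λ = v/f:
  v (wave speed): m/s
  f (frequency): 1/s  → in the denominator, contributes s

Multiplying the contributions: [m/s] · [s]
Adding exponents of each base unit: m: 1
SI base units of wavelength: m

Answer: m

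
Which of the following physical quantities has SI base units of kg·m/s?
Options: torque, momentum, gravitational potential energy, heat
Checking the SI base units of each option:
  torque (τ = Fr): kg·m²/s²  ✗
  momentum (p = mv): kg·m/s  ✓ matches
  gravitational potential energy (U = -GMm/r): kg·m²/s²  ✗
  heat (Q = mcΔT): kg·m²/s²  ✗

Only momentum has units kg·m/s.

Answer: momentum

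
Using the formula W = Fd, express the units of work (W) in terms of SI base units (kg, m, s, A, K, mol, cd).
Units of each symbol in W = Fd:
  F (force): kg·m/s²
  d (displacement): m

Multiplying the contributions: [kg·m/s²] · [m]
Adding exponents of each base unit: kg: 1, m: 2, s: -2
SI base units of work: kg·m²/s²

Answer: kg·m²/s²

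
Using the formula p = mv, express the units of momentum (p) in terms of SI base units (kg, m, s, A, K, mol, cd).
Units of each symbol in p = mv:
  m (mass): kg
  v (velocity): m/s

Multiplying the contributions: [kg] · [m/s]
Adding exponents of each base unit: kg: 1, m: 1, s: -1
SI base units of momentum: kg·m/s

Answer: kg·m/s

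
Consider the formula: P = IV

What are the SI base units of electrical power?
Units of each symbol in P = IV:
  I (current): A
  V (voltage, in volts): kg·m²/(s³·A)

Multiplying the contributions: [A] · [kg·m²/(s³·A)]
Adding exponents of each base unit: kg: 1, m: 2, s: -3
SI base units of electrical power: kg·m²/s³

Answer: kg·m²/s³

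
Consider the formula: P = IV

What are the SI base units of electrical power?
Units of each symbol in P = IV:
  I (current): A
  V (voltage, in volts): kg·m²/(s³·A)

Multiplying the contributions: [A] · [kg·m²/(s³·A)]
Adding exponents of each base unit: kg: 1, m: 2, s: -3
SI base units of electrical power: kg·m²/s³

Answer: kg·m²/s³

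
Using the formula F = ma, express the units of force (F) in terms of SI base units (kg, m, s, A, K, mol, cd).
Units of each symbol in F = ma:
  m (mass): kg
  a (acceleration): m/s²

Multiplying the contributions: [kg] · [m/s²]
Adding exponents of each base unit: kg: 1, m: 1, s: -2
SI base units of force: kg·m/s²

Answer: kg·m/s²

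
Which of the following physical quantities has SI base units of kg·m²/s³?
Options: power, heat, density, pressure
Checking the SI base units of each option:
  power (P = W/t): kg·m²/s³  ✓ matches
  heat (Q = mcΔT): kg·m²/s²  ✗
  density (ρ = m/V): kg/m³  ✗
  pressure (P = F/A): kg/(m·s²)  ✗

Only power has units kg·m²/s³.

Answer: power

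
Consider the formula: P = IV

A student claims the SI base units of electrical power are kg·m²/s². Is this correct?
Units of each symbol in P = IV:
  I (current): A
  V (voltage, in volts): kg·m²/(s³·A)

Multiplying the contributions: [A] · [kg·m²/(s³·A)]
Adding exponents of each base unit: kg: 1, m: 2, s: -3
SI base units of electrical power: kg·m²/s³

The claimed units kg·m²/s² (exponents kg: 1, m: 2, s: -2) do not match the derived units kg·m²/s³ (exponents kg: 1, m: 2, s: -3), so the claim is incorrect.

Answer: No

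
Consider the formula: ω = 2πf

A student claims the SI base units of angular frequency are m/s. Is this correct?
Units of each symbol in ω = 2πf:
  f (frequency): 1/s
  The factor 2π is dimensionless.

Multiplying the contributions: [1/s]
Adding exponents of each base unit: s: -1
SI base units of angular frequency: 1/s

The claimed units m/s (exponents m: 1, s: -1) do not match the derived units 1/s (exponents s: -1), so the claim is incorrect.

Answer: No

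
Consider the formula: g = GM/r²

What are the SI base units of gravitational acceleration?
Units of each symbol in g = GM/r²:
  G (gravitational constant): m³/(kg·s²)
  M (mass): kg
  r (distance): m  → to the power 2 in the denominator, contributes 1/m²

Multiplying the contributions: [m³/(kg·s²)] · [kg] · [1/m²]
Adding exponents of each base unit: m: 1, s: -2
SI base units of gravitational acceleration: m/s²

Answer: m/s²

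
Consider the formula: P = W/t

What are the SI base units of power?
Units of each symbol in P = W/t:
  W (work): kg·m²/s²
  t (time): s  → in the denominator, contributes 1/s

Multiplying the contributions: [kg·m²/s²] · [1/s]
Adding exponents of each base unit: kg: 1, m: 2, s: -3
SI base units of power: kg·m²/s³

Answer: kg·m²/s³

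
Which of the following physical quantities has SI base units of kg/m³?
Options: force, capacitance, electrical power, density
Checking the SI base units of each option:
  force (F = ma): kg·m/s²  ✗
  capacitance (C = Q/V): s⁴·A²/(kg·m²)  ✗
  electrical power (P = IV): kg·m²/s³  ✗
  density (ρ = m/V): kg/m³  ✓ matches

Only density has units kg/m³.

Answer: density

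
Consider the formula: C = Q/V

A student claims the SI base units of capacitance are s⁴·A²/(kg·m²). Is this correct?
Units of each symbol in C = Q/V:
  Q (charge, in coulombs): s·A
  V (voltage, in volts): kg·m²/(s³·A)  → in the denominator, contributes s³·A/(kg·m²)

Multiplying the contributions: [s·A] · [s³·A/(kg·m²)]
Adding exponents of each base unit: kg: -1, m: -2, s: 4, A: 2
SI base units of capacitance: s⁴·A²/(kg·m²)

The claimed units s⁴·A²/(kg·m²) match the derived units, so the claim is correct.

Answer: Yes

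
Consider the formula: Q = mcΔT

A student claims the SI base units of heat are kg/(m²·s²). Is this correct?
Units of each symbol in Q = mcΔT:
  m (mass): kg
  c (specific heat capacity, in J/(kg·K)): m²/(s²·K)
  ΔT (temperature change): K

Multiplying the contributions: [kg] · [m²/(s²·K)] · [K]
Adding exponents of each base unit: kg: 1, m: 2, s: -2
SI base units of heat: kg·m²/s²

The claimed units kg/(m²·s²) (exponents kg: 1, m: -2, s: -2) do not match the derived units kg·m²/s² (exponents kg: 1, m: 2, s: -2), so the claim is incorrect.

Answer: No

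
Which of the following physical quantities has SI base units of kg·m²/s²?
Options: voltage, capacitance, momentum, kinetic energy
Checking the SI base units of each option:
  voltage (V = IR): kg·m²/(s³·A)  ✗
  capacitance (C = Q/V): s⁴·A²/(kg·m²)  ✗
  momentum (p = mv): kg·m/s  ✗
  kinetic energy (E = ½mv²): kg·m²/s²  ✓ matches

Only kinetic energy has units kg·m²/s².

Answer: kinetic energy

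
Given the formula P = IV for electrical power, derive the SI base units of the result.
Units of each symbol in P = IV:
  I (current): A
  V (voltage, in volts): kg·m²/(s³·A)

Multiplying the contributions: [A] · [kg·m²/(s³·A)]
Adding exponents of each base unit: kg: 1, m: 2, s: -3
SI base units of electrical power: kg·m²/s³

Answer: kg·m²/s³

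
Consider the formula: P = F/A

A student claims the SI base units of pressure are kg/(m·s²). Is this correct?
Units of each symbol in P = F/A:
  F (force): kg·m/s²
  A (area): m²  → in the denominator, contributes 1/m²

Multiplying the contributions: [kg·m/s²] · [1/m²]
Adding exponents of each base unit: kg: 1, m: -1, s: -2
SI base units of pressure: kg/(m·s²)

The claimed units kg/(m·s²) match the derived units, so the claim is correct.

Answer: Yes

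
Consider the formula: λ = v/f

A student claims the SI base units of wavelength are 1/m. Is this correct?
Units of each symbol in λ = v/f:
  v (wave speed): m/s
  f (frequency): 1/s  → in the denominator, contributes s

Multiplying the contributions: [m/s] · [s]
Adding exponents of each base unit: m: 1
SI base units of wavelength: m

The claimed units 1/m (exponents m: -1) do not match the derived units m (exponents m: 1), so the claim is incorrect.

Answer: No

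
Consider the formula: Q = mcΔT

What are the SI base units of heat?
Units of each symbol in Q = mcΔT:
  m (mass): kg
  c (specific heat capacity, in J/(kg·K)): m²/(s²·K)
  ΔT (temperature change): K

Multiplying the contributions: [kg] · [m²/(s²·K)] · [K]
Adding exponents of each base unit: kg: 1, m: 2, s: -2
SI base units of heat: kg·m²/s²

Answer: kg·m²/s²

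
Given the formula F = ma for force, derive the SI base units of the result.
Units of each symbol in F = ma:
  m (mass): kg
  a (acceleration): m/s²

Multiplying the contributions: [kg] · [m/s²]
Adding exponents of each base unit: kg: 1, m: 1, s: -2
SI base units of force: kg·m/s²

Answer: kg·m/s²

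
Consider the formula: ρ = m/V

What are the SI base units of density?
Units of each symbol in ρ = m/V:
  m (mass): kg
  V (volume): m³  → in the denominator, contributes 1/m³

Multiplying the contributions: [kg] · [1/m³]
Adding exponents of each base unit: kg: 1, m: -3
SI base units of density: kg/m³

Answer: kg/m³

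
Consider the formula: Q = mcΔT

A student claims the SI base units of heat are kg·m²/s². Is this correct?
Units of each symbol in Q = mcΔT:
  m (mass): kg
  c (specific heat capacity, in J/(kg·K)): m²/(s²·K)
  ΔT (temperature change): K

Multiplying the contributions: [kg] · [m²/(s²·K)] · [K]
Adding exponents of each base unit: kg: 1, m: 2, s: -2
SI base units of heat: kg·m²/s²

The claimed units kg·m²/s² match the derived units, so the claim is correct.

Answer: Yes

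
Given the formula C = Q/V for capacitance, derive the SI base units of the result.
Units of each symbol in C = Q/V:
  Q (charge, in coulombs): s·A
  V (voltage, in volts): kg·m²/(s³·A)  → in the denominator, contributes s³·A/(kg·m²)

Multiplying the contributions: [s·A] · [s³·A/(kg·m²)]
Adding exponents of each base unit: kg: -1, m: -2, s: 4, A: 2
SI base units of capacitance: s⁴·A²/(kg·m²)

Answer: s⁴·A²/(kg·m²)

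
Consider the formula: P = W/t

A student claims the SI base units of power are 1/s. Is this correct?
Units of each symbol in P = W/t:
  W (work): kg·m²/s²
  t (time): s  → in the denominator, contributes 1/s

Multiplying the contributions: [kg·m²/s²] · [1/s]
Adding exponents of each base unit: kg: 1, m: 2, s: -3
SI base units of power: kg·m²/s³

The claimed units 1/s (exponents s: -1) do not match the derived units kg·m²/s³ (exponents kg: 1, m: 2, s: -3), so the claim is incorrect.

Answer: No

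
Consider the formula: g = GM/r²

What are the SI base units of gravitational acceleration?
Units of each symbol in g = GM/r²:
  G (gravitational constant): m³/(kg·s²)
  M (mass): kg
  r (distance): m  → to the power 2 in the denominator, contributes 1/m²

Multiplying the contributions: [m³/(kg·s²)] · [kg] · [1/m²]
Adding exponents of each base unit: m: 1, s: -2
SI base units of gravitational acceleration: m/s²

Answer: m/s²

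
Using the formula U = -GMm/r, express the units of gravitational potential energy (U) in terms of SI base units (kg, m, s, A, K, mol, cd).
Units of each symbol in U = -GMm/r:
  G (gravitational constant): m³/(kg·s²)
  M (mass): kg
  m (mass): kg
  r (distance): m  → in the denominator, contributes 1/m
  The minus sign does not affect the units.

Multiplying the contributions: [m³/(kg·s²)] · [kg] · [kg] · [1/m]
Adding exponents of each base unit: kg: 1, m: 2, s: -2
SI base units of gravitational potential energy: kg·m²/s²

Answer: kg·m²/s²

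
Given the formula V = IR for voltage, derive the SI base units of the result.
Units of each symbol in V = IR:
  I (current): A
  R (resistance, in ohms): kg·m²/(s³·A²)

Multiplying the contributions: [A] · [kg·m²/(s³·A²)]
Adding exponents of each base unit: kg: 1, m: 2, s: -3, A: -1
SI base units of voltage: kg·m²/(s³·A)

Answer: kg·m²/(s³·A)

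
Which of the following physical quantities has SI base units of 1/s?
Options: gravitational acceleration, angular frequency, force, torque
Checking the SI base units of each option:
  gravitational acceleration (g = GM/r²): m/s²  ✗
  angular frequency (ω = 2πf): 1/s  ✓ matches
  force (F = ma): kg·m/s²  ✗
  torque (τ = Fr): kg·m²/s²  ✗

Only angular frequency has units 1/s.

Answer: angular frequency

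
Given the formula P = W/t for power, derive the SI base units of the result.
Units of each symbol in P = W/t:
  W (work): kg·m²/s²
  t (time): s  → in the denominator, contributes 1/s

Multiplying the contributions: [kg·m²/s²] · [1/s]
Adding exponents of each base unit: kg: 1, m: 2, s: -3
SI base units of power: kg·m²/s³

Answer: kg·m²/s³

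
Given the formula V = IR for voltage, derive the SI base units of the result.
Units of each symbol in V = IR:
  I (current): A
  R (resistance, in ohms): kg·m²/(s³·A²)

Multiplying the contributions: [A] · [kg·m²/(s³·A²)]
Adding exponents of each base unit: kg: 1, m: 2, s: -3, A: -1
SI base units of voltage: kg·m²/(s³·A)

Answer: kg·m²/(s³·A)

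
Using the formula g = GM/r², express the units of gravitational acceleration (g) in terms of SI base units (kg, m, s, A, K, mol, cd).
Units of each symbol in g = GM/r²:
  G (gravitational constant): m³/(kg·s²)
  M (mass): kg
  r (distance): m  → to the power 2 in the denominator, contributes 1/m²

Multiplying the contributions: [m³/(kg·s²)] · [kg] · [1/m²]
Adding exponents of each base unit: m: 1, s: -2
SI base units of gravitational acceleration: m/s²

Answer: m/s²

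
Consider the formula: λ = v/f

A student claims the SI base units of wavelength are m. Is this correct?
Units of each symbol in λ = v/f:
  v (wave speed): m/s
  f (frequency): 1/s  → in the denominator, contributes s

Multiplying the contributions: [m/s] · [s]
Adding exponents of each base unit: m: 1
SI base units of wavelength: m

The claimed units m match the derived units, so the claim is correct.

Answer: Yes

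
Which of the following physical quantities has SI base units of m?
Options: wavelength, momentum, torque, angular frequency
Checking the SI base units of each option:
  wavelength (λ = v/f): m  ✓ matches
  momentum (p = mv): kg·m/s  ✗
  torque (τ = Fr): kg·m²/s²  ✗
  angular frequency (ω = 2πf): 1/s  ✗

Only wavelength has units m.

Answer: wavelength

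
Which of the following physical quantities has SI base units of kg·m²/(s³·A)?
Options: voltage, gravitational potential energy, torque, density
Checking the SI base units of each option:
  voltage (V = IR): kg·m²/(s³·A)  ✓ matches
  gravitational potential energy (U = -GMm/r): kg·m²/s²  ✗
  torque (τ = Fr): kg·m²/s²  ✗
  density (ρ = m/V): kg/m³  ✗

Only voltage has units kg·m²/(s³·A).

Answer: voltage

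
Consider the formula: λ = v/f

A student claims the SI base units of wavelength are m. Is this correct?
Units of each symbol in λ = v/f:
  v (wave speed): m/s
  f (frequency): 1/s  → in the denominator, contributes s

Multiplying the contributions: [m/s] · [s]
Adding exponents of each base unit: m: 1
SI base units of wavelength: m

The claimed units m match the derived units, so the claim is correct.

Answer: Yes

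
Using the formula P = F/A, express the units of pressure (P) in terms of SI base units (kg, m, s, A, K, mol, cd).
Units of each symbol in P = F/A:
  F (force): kg·m/s²
  A (area): m²  → in the denominator, contributes 1/m²

Multiplying the contributions: [kg·m/s²] · [1/m²]
Adding exponents of each base unit: kg: 1, m: -1, s: -2
SI base units of pressure: kg/(m·s²)

Answer: kg/(m·s²)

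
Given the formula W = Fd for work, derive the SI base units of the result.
Units of each symbol in W = Fd:
  F (force): kg·m/s²
  d (displacement): m

Multiplying the contributions: [kg·m/s²] · [m]
Adding exponents of each base unit: kg: 1, m: 2, s: -2
SI base units of work: kg·m²/s²

Answer: kg·m²/s²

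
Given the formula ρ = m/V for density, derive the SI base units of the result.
Units of each symbol in ρ = m/V:
  m (mass): kg
  V (volume): m³  → in the denominator, contributes 1/m³

Multiplying the contributions: [kg] · [1/m³]
Adding exponents of each base unit: kg: 1, m: -3
SI base units of density: kg/m³

Answer: kg/m³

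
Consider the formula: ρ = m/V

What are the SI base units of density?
Units of each symbol in ρ = m/V:
  m (mass): kg
  V (volume): m³  → in the denominator, contributes 1/m³

Multiplying the contributions: [kg] · [1/m³]
Adding exponents of each base unit: kg: 1, m: -3
SI base units of density: kg/m³

Answer: kg/m³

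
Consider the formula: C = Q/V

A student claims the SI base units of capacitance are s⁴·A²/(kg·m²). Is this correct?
Units of each symbol in C = Q/V:
  Q (charge, in coulombs): s·A
  V (voltage, in volts): kg·m²/(s³·A)  → in the denominator, contributes s³·A/(kg·m²)

Multiplying the contributions: [s·A] · [s³·A/(kg·m²)]
Adding exponents of each base unit: kg: -1, m: -2, s: 4, A: 2
SI base units of capacitance: s⁴·A²/(kg·m²)

The claimed units s⁴·A²/(kg·m²) match the derived units, so the claim is correct.

Answer: Yes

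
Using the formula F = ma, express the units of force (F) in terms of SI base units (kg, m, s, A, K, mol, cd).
Units of each symbol in F = ma:
  m (mass): kg
  a (acceleration): m/s²

Multiplying the contributions: [kg] · [m/s²]
Adding exponents of each base unit: kg: 1, m: 1, s: -2
SI base units of force: kg·m/s²

Answer: kg·m/s²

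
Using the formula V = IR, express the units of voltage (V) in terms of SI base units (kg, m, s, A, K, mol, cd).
Units of each symbol in V = IR:
  I (current): A
  R (resistance, in ohms): kg·m²/(s³·A²)

Multiplying the contributions: [A] · [kg·m²/(s³·A²)]
Adding exponents of each base unit: kg: 1, m: 2, s: -3, A: -1
SI base units of voltage: kg·m²/(s³·A)

Answer: kg·m²/(s³·A)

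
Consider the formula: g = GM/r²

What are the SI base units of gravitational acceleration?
Units of each symbol in g = GM/r²:
  G (gravitational constant): m³/(kg·s²)
  M (mass): kg
  r (distance): m  → to the power 2 in the denominator, contributes 1/m²

Multiplying the contributions: [m³/(kg·s²)] · [kg] · [1/m²]
Adding exponents of each base unit: m: 1, s: -2
SI base units of gravitational acceleration: m/s²

Answer: m/s²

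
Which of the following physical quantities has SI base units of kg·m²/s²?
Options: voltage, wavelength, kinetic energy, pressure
Checking the SI base units of each option:
  voltage (V = IR): kg·m²/(s³·A)  ✗
  wavelength (λ = v/f): m  ✗
  kinetic energy (E = ½mv²): kg·m²/s²  ✓ matches
  pressure (P = F/A): kg/(m·s²)  ✗

Only kinetic energy has units kg·m²/s².

Answer: kinetic energy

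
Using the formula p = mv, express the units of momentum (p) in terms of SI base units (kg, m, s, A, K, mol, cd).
Units of each symbol in p = mv:
  m (mass): kg
  v (velocity): m/s

Multiplying the contributions: [kg] · [m/s]
Adding exponents of each base unit: kg: 1, m: 1, s: -1
SI base units of momentum: kg·m/s

Answer: kg·m/s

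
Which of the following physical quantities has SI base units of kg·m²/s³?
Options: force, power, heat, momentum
Checking the SI base units of each option:
  force (F = ma): kg·m/s²  ✗
  power (P = W/t): kg·m²/s³  ✓ matches
  heat (Q = mcΔT): kg·m²/s²  ✗
  momentum (p = mv): kg·m/s  ✗

Only power has units kg·m²/s³.

Answer: power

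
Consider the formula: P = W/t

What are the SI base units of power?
Units of each symbol in P = W/t:
  W (work): kg·m²/s²
  t (time): s  → in the denominator, contributes 1/s

Multiplying the contributions: [kg·m²/s²] · [1/s]
Adding exponents of each base unit: kg: 1, m: 2, s: -3
SI base units of power: kg·m²/s³

Answer: kg·m²/s³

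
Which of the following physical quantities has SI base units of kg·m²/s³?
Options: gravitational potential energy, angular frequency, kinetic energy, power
Checking the SI base units of each option:
  gravitational potential energy (U = -GMm/r): kg·m²/s²  ✗
  angular frequency (ω = 2πf): 1/s  ✗
  kinetic energy (E = ½mv²): kg·m²/s²  ✗
  power (P = W/t): kg·m²/s³  ✓ matches

Only power has units kg·m²/s³.

Answer: power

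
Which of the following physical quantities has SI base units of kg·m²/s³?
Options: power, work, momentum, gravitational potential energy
Checking the SI base units of each option:
  power (P = W/t): kg·m²/s³  ✓ matches
  work (W = Fd): kg·m²/s²  ✗
  momentum (p = mv): kg·m/s  ✗
  gravitational potential energy (U = -GMm/r): kg·m²/s²  ✗

Only power has units kg·m²/s³.

Answer: power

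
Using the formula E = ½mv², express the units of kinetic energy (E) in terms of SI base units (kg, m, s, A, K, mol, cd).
Units of each symbol in E = ½mv²:
  m (mass): kg
  v (speed): m/s  → to the power 2, contributes m²/s²
  The factor ½ is dimensionless.

Multiplying the contributions: [kg] · [m²/s²]
Adding exponents of each base unit: kg: 1, m: 2, s: -2
SI base units of kinetic energy: kg·m²/s²

Answer: kg·m²/s²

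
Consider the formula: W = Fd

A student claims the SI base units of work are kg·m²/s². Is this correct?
Units of each symbol in W = Fd:
  F (force): kg·m/s²
  d (displacement): m

Multiplying the contributions: [kg·m/s²] · [m]
Adding exponents of each base unit: kg: 1, m: 2, s: -2
SI base units of work: kg·m²/s²

The claimed units kg·m²/s² match the derived units, so the claim is correct.

Answer: Yes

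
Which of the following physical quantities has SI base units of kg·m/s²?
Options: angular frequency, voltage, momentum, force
Checking the SI base units of each option:
  angular frequency (ω = 2πf): 1/s  ✗
  voltage (V = IR): kg·m²/(s³·A)  ✗
  momentum (p = mv): kg·m/s  ✗
  force (F = ma): kg·m/s²  ✓ matches

Only force has units kg·m/s².

Answer: force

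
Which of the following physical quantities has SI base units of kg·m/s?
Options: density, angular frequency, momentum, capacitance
Checking the SI base units of each option:
  density (ρ = m/V): kg/m³  ✗
  angular frequency (ω = 2πf): 1/s  ✗
  momentum (p = mv): kg·m/s  ✓ matches
  capacitance (C = Q/V): s⁴·A²/(kg·m²)  ✗

Only momentum has units kg·m/s.

Answer: momentum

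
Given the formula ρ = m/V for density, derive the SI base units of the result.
Units of each symbol in ρ = m/V:
  m (mass): kg
  V (volume): m³  → in the denominator, contributes 1/m³

Multiplying the contributions: [kg] · [1/m³]
Adding exponents of each base unit: kg: 1, m: -3
SI base units of density: kg/m³

Answer: kg/m³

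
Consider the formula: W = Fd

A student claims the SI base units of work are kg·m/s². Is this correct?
Units of each symbol in W = Fd:
  F (force): kg·m/s²
  d (displacement): m

Multiplying the contributions: [kg·m/s²] · [m]
Adding exponents of each base unit: kg: 1, m: 2, s: -2
SI base units of work: kg·m²/s²

The claimed units kg·m/s² (exponents kg: 1, m: 1, s: -2) do not match the derived units kg·m²/s² (exponents kg: 1, m: 2, s: -2), so the claim is incorrect.

Answer: No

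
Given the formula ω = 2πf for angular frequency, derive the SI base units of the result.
Units of each symbol in ω = 2πf:
  f (frequency): 1/s
  The factor 2π is dimensionless.

Multiplying the contributions: [1/s]
Adding exponents of each base unit: s: -1
SI base units of angular frequency: 1/s

Answer: 1/s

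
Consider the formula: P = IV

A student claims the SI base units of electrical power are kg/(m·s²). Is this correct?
Units of each symbol in P = IV:
  I (current): A
  V (voltage, in volts): kg·m²/(s³·A)

Multiplying the contributions: [A] · [kg·m²/(s³·A)]
Adding exponents of each base unit: kg: 1, m: 2, s: -3
SI base units of electrical power: kg·m²/s³

The claimed units kg/(m·s²) (exponents kg: 1, m: -1, s: -2) do not match the derived units kg·m²/s³ (exponents kg: 1, m: 2, s: -3), so the claim is incorrect.

Answer: No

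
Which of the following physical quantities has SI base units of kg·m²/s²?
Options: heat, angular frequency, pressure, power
Checking the SI base units of each option:
  heat (Q = mcΔT): kg·m²/s²  ✓ matches
  angular frequency (ω = 2πf): 1/s  ✗
  pressure (P = F/A): kg/(m·s²)  ✗
  power (P = W/t): kg·m²/s³  ✗

Only heat has units kg·m²/s².

Answer: heat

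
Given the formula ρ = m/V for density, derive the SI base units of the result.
Units of each symbol in ρ = m/V:
  m (mass): kg
  V (volume): m³  → in the denominator, contributes 1/m³

Multiplying the contributions: [kg] · [1/m³]
Adding exponents of each base unit: kg: 1, m: -3
SI base units of density: kg/m³

Answer: kg/m³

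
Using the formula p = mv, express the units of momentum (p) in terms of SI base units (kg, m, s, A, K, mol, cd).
Units of each symbol in p = mv:
  m (mass): kg
  v (velocity): m/s

Multiplying the contributions: [kg] · [m/s]
Adding exponents of each base unit: kg: 1, m: 1, s: -1
SI base units of momentum: kg·m/s

Answer: kg·m/s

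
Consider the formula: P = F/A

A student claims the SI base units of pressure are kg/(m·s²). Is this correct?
Units of each symbol in P = F/A:
  F (force): kg·m/s²
  A (area): m²  → in the denominator, contributes 1/m²

Multiplying the contributions: [kg·m/s²] · [1/m²]
Adding exponents of each base unit: kg: 1, m: -1, s: -2
SI base units of pressure: kg/(m·s²)

The claimed units kg/(m·s²) match the derived units, so the claim is correct.

Answer: Yes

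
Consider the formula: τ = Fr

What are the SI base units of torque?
Units of each symbol in τ = Fr:
  F (force): kg·m/s²
  r (lever arm): m

Multiplying the contributions: [kg·m/s²] · [m]
Adding exponents of each base unit: kg: 1, m: 2, s: -2
SI base units of torque: kg·m²/s²

Answer: kg·m²/s²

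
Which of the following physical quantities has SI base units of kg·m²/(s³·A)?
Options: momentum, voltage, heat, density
Checking the SI base units of each option:
  momentum (p = mv): kg·m/s  ✗
  voltage (V = IR): kg·m²/(s³·A)  ✓ matches
  heat (Q = mcΔT): kg·m²/s²  ✗
  density (ρ = m/V): kg/m³  ✗

Only voltage has units kg·m²/(s³·A).

Answer: voltage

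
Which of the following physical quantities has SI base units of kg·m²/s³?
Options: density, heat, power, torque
Checking the SI base units of each option:
  density (ρ = m/V): kg/m³  ✗
  heat (Q = mcΔT): kg·m²/s²  ✗
  power (P = W/t): kg·m²/s³  ✓ matches
  torque (τ = Fr): kg·m²/s²  ✗

Only power has units kg·m²/s³.

Answer: power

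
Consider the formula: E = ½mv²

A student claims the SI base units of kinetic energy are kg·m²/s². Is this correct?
Units of each symbol in E = ½mv²:
  m (mass): kg
  v (speed): m/s  → to the power 2, contributes m²/s²
  The factor ½ is dimensionless.

Multiplying the contributions: [kg] · [m²/s²]
Adding exponents of each base unit: kg: 1, m: 2, s: -2
SI base units of kinetic energy: kg·m²/s²

The claimed units kg·m²/s² match the derived units, so the claim is correct.

Answer: Yes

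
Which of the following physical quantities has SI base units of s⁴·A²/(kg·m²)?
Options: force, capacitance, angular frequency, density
Checking the SI base units of each option:
  force (F = ma): kg·m/s²  ✗
  capacitance (C = Q/V): s⁴·A²/(kg·m²)  ✓ matches
  angular frequency (ω = 2πf): 1/s  ✗
  density (ρ = m/V): kg/m³  ✗

Only capacitance has units s⁴·A²/(kg·m²).

Answer: capacitance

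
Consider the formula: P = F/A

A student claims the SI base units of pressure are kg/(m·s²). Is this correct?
Units of each symbol in P = F/A:
  F (force): kg·m/s²
  A (area): m²  → in the denominator, contributes 1/m²

Multiplying the contributions: [kg·m/s²] · [1/m²]
Adding exponents of each base unit: kg: 1, m: -1, s: -2
SI base units of pressure: kg/(m·s²)

The claimed units kg/(m·s²) match the derived units, so the claim is correct.

Answer: Yes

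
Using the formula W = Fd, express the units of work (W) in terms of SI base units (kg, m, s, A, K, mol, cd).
Units of each symbol in W = Fd:
  F (force): kg·m/s²
  d (displacement): m

Multiplying the contributions: [kg·m/s²] · [m]
Adding exponents of each base unit: kg: 1, m: 2, s: -2
SI base units of work: kg·m²/s²

Answer: kg·m²/s²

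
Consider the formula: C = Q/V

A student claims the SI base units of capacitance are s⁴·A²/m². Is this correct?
Units of each symbol in C = Q/V:
  Q (charge, in coulombs): s·A
  V (voltage, in volts): kg·m²/(s³·A)  → in the denominator, contributes s³·A/(kg·m²)

Multiplying the contributions: [s·A] · [s³·A/(kg·m²)]
Adding exponents of each base unit: kg: -1, m: -2, s: 4, A: 2
SI base units of capacitance: s⁴·A²/(kg·m²)

The claimed units s⁴·A²/m² (exponents m: -2, s: 4, A: 2) do not match the derived units s⁴·A²/(kg·m²) (exponents kg: -1, m: -2, s: 4, A: 2), so the claim is incorrect.

Answer: No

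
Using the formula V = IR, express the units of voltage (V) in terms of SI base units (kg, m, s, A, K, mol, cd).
Units of each symbol in V = IR:
  I (current): A
  R (resistance, in ohms): kg·m²/(s³·A²)

Multiplying the contributions: [A] · [kg·m²/(s³·A²)]
Adding exponents of each base unit: kg: 1, m: 2, s: -3, A: -1
SI base units of voltage: kg·m²/(s³·A)

Answer: kg·m²/(s³·A)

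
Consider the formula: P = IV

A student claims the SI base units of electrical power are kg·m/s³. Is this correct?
Units of each symbol in P = IV:
  I (current): A
  V (voltage, in volts): kg·m²/(s³·A)

Multiplying the contributions: [A] · [kg·m²/(s³·A)]
Adding exponents of each base unit: kg: 1, m: 2, s: -3
SI base units of electrical power: kg·m²/s³

The claimed units kg·m/s³ (exponents kg: 1, m: 1, s: -3) do not match the derived units kg·m²/s³ (exponents kg: 1, m: 2, s: -3), so the claim is incorrect.

Answer: No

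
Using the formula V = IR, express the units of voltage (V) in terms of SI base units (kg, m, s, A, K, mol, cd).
Units of each symbol in V = IR:
  I (current): A
  R (resistance, in ohms): kg·m²/(s³·A²)

Multiplying the contributions: [A] · [kg·m²/(s³·A²)]
Adding exponents of each base unit: kg: 1, m: 2, s: -3, A: -1
SI base units of voltage: kg·m²/(s³·A)

Answer: kg·m²/(s³·A)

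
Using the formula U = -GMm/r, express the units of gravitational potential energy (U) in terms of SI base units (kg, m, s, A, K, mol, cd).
Units of each symbol in U = -GMm/r:
  G (gravitational constant): m³/(kg·s²)
  M (mass): kg
  m (mass): kg
  r (distance): m  → in the denominator, contributes 1/m
  The minus sign does not affect the units.

Multiplying the contributions: [m³/(kg·s²)] · [kg] · [kg] · [1/m]
Adding exponents of each base unit: kg: 1, m: 2, s: -2
SI base units of gravitational potential energy: kg·m²/s²

Answer: kg·m²/s²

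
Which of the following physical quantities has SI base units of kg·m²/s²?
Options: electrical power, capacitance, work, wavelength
Checking the SI base units of each option:
  electrical power (P = IV): kg·m²/s³  ✗
  capacitance (C = Q/V): s⁴·A²/(kg·m²)  ✗
  work (W = Fd): kg·m²/s²  ✓ matches
  wavelength (λ = v/f): m  ✗

Only work has units kg·m²/s².

Answer: work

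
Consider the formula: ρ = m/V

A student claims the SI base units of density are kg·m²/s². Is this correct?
Units of each symbol in ρ = m/V:
  m (mass): kg
  V (volume): m³  → in the denominator, contributes 1/m³

Multiplying the contributions: [kg] · [1/m³]
Adding exponents of each base unit: kg: 1, m: -3
SI base units of density: kg/m³

The claimed units kg·m²/s² (exponents kg: 1, m: 2, s: -2) do not match the derived units kg/m³ (exponents kg: 1, m: -3), so the claim is incorrect.

Answer: No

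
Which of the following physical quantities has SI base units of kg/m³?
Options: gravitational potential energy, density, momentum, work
Checking the SI base units of each option:
  gravitational potential energy (U = -GMm/r): kg·m²/s²  ✗
  density (ρ = m/V): kg/m³  ✓ matches
  momentum (p = mv): kg·m/s  ✗
  work (W = Fd): kg·m²/s²  ✗

Only density has units kg/m³.

Answer: density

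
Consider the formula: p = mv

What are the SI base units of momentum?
Units of each symbol in p = mv:
  m (mass): kg
  v (velocity): m/s

Multiplying the contributions: [kg] · [m/s]
Adding exponents of each base unit: kg: 1, m: 1, s: -1
SI base units of momentum: kg·m/s

Answer: kg·m/s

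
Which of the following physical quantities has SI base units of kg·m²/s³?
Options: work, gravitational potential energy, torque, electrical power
Checking the SI base units of each option:
  work (W = Fd): kg·m²/s²  ✗
  gravitational potential energy (U = -GMm/r): kg·m²/s²  ✗
  torque (τ = Fr): kg·m²/s²  ✗
  electrical power (P = IV): kg·m²/s³  ✓ matches

Only electrical power has units kg·m²/s³.

Answer: electrical power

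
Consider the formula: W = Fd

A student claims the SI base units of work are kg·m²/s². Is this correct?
Units of each symbol in W = Fd:
  F (force): kg·m/s²
  d (displacement): m

Multiplying the contributions: [kg·m/s²] · [m]
Adding exponents of each base unit: kg: 1, m: 2, s: -2
SI base units of work: kg·m²/s²

The claimed units kg·m²/s² match the derived units, so the claim is correct.

Answer: Yes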